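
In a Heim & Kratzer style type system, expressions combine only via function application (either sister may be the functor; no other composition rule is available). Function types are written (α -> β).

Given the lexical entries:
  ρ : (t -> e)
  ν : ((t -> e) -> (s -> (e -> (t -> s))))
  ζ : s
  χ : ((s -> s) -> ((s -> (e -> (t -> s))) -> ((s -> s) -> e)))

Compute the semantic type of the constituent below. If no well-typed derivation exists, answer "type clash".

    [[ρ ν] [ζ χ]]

type clash

At [ρ ν], ν : ((t -> e) -> (s -> (e -> (t -> s)))) takes ρ : (t -> e), giving (s -> (e -> (t -> s))).
[ζ χ]: s with ((s -> s) -> ((s -> (e -> (t -> s))) -> ((s -> s) -> e))) — neither is a function whose domain matches the other; composition fails here.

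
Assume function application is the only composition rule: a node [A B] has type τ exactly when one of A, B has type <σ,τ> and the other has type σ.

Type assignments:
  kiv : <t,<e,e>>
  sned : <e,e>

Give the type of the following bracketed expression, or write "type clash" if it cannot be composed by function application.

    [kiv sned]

type clash

[kiv sned]: <t,<e,e>> and <e,e> cannot combine by function application — type clash.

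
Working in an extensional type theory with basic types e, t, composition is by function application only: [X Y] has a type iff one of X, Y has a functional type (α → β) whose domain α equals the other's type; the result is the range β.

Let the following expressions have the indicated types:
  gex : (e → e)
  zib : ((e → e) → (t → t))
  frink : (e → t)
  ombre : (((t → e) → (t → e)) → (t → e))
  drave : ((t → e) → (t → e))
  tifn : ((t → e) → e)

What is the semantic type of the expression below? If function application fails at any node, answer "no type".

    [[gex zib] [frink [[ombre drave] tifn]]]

[gex zib]: ((e → e) → (t → t)) applied to (e → e) yields (t → t).
[ombre drave]: (((t → e) → (t → e)) → (t → e)) applied to ((t → e) → (t → e)) yields (t → e).
[[ombre drave] tifn]: ((t → e) → e) applied to (t → e) yields e.
[frink [[ombre drave] tifn]]: (e → t) applied to e yields t.
[[gex zib] [frink [[ombre drave] tifn]]]: (t → t) applied to t yields t.

t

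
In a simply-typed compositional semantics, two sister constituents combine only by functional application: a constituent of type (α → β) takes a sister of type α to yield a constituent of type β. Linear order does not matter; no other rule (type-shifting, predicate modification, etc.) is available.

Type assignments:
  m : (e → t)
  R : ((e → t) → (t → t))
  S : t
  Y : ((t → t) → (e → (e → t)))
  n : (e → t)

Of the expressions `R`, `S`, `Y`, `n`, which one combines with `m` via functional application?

R

R — combines: R : ((e → t) → (t → t)) takes m : (e → t) as argument, giving (t → t).
S : t — no; m wants e, and S wants nothing (atomic).
Y : ((t → t) → (e → (e → t))) — no; m wants e, and Y wants (t → t).
n : (e → t) — no; m wants e, and n wants e.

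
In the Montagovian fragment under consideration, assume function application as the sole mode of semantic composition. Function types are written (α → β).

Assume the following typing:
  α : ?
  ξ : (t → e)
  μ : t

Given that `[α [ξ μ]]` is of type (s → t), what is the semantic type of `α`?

At [α [ξ μ]] (required: (s → t)): [ξ μ] is e, which is not a function with range (s → t); hence α is the functor — type (e → (s → t)).

(e → (s → t))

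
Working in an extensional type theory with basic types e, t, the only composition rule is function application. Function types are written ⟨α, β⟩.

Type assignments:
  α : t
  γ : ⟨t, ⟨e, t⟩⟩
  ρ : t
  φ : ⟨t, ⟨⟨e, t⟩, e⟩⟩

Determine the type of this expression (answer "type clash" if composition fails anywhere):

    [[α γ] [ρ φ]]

At [α γ], γ : ⟨t, ⟨e, t⟩⟩ takes α : t, giving ⟨e, t⟩.
At [ρ φ], φ : ⟨t, ⟨⟨e, t⟩, e⟩⟩ takes ρ : t, giving ⟨⟨e, t⟩, e⟩.
At [[α γ] [ρ φ]], [ρ φ] : ⟨⟨e, t⟩, e⟩ takes [α γ] : ⟨e, t⟩, giving e.

e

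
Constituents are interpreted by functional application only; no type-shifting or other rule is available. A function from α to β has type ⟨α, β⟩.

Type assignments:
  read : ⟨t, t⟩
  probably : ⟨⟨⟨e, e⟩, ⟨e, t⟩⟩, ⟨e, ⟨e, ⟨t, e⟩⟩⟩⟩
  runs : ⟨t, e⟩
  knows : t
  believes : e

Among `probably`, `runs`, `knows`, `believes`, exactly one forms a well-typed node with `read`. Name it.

knows

probably : ⟨⟨⟨e, e⟩, ⟨e, t⟩⟩, ⟨e, ⟨e, ⟨t, e⟩⟩⟩⟩ — does not combine with read.
runs : ⟨t, e⟩ — does not combine with read.
knows — combines: read : ⟨t, t⟩ takes knows : t as argument, giving t.
believes : e — does not combine with read.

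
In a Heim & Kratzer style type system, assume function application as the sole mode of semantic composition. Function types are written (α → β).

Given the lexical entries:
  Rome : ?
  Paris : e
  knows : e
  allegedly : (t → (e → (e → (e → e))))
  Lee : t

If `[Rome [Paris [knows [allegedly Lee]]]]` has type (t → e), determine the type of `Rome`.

((e → e) → (t → e))

[Rome [Paris [knows [allegedly Lee]]]] must have type (t → e). The sister [Paris [knows [allegedly Lee]]] has type (e → e); that is not a function onto (t → e), so Rome must be the functor, of type ((e → e) → (t → e)).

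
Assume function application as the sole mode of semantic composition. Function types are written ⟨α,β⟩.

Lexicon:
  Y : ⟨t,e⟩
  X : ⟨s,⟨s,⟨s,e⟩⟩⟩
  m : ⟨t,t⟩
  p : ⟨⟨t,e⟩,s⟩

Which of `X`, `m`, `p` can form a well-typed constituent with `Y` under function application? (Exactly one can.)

X : ⟨s,⟨s,⟨s,e⟩⟩⟩ — no; Y wants t, and X wants s.
m : ⟨t,t⟩ — no; Y wants t, and m wants t.
p — combines: p : ⟨⟨t,e⟩,s⟩ takes Y : ⟨t,e⟩ as argument, giving s.

p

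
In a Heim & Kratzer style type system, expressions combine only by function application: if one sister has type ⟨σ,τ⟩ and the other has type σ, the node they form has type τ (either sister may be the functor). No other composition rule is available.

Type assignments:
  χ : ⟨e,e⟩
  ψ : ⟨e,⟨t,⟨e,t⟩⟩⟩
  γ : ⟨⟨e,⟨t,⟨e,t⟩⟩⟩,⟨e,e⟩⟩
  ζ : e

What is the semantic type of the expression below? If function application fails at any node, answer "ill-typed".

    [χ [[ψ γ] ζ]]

[ψ γ] — γ of type ⟨⟨e,⟨t,⟨e,t⟩⟩⟩,⟨e,e⟩⟩ combines with ψ of type ⟨e,⟨t,⟨e,t⟩⟩⟩: type ⟨e,e⟩.
[[ψ γ] ζ] — [ψ γ] of type ⟨e,e⟩ combines with ζ of type e: type e.
[χ [[ψ γ] ζ]] — χ of type ⟨e,e⟩ combines with [[ψ γ] ζ] of type e: type e.

e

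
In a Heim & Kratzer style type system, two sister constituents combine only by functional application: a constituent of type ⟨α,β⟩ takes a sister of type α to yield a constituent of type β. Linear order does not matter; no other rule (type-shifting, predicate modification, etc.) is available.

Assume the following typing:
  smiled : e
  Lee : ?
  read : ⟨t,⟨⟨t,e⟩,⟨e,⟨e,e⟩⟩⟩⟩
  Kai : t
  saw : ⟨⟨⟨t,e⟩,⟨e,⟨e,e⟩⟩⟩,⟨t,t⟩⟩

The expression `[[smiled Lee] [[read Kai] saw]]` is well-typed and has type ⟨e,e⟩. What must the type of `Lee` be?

⟨e,⟨⟨t,t⟩,⟨e,e⟩⟩⟩

At [[smiled Lee] [[read Kai] saw]] (required: ⟨e,e⟩): [[read Kai] saw] is ⟨t,t⟩, which is not a function with range ⟨e,e⟩; hence [smiled Lee] is the functor — type ⟨⟨t,t⟩,⟨e,e⟩⟩.
At [smiled Lee] (required: ⟨⟨t,t⟩,⟨e,e⟩⟩): smiled is e, which is not a function with range ⟨⟨t,t⟩,⟨e,e⟩⟩; hence Lee is the functor — type ⟨e,⟨⟨t,t⟩,⟨e,e⟩⟩⟩.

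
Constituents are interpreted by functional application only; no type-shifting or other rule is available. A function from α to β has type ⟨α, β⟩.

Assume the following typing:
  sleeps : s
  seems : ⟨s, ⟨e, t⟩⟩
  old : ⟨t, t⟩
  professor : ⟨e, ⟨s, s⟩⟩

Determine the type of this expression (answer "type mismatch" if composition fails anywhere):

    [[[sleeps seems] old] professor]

At [sleeps seems], seems : ⟨s, ⟨e, t⟩⟩ takes sleeps : s, giving ⟨e, t⟩.
[[sleeps seems] old]: ⟨e, t⟩ with ⟨t, t⟩ — neither is a function whose domain matches the other; composition fails here.

type mismatch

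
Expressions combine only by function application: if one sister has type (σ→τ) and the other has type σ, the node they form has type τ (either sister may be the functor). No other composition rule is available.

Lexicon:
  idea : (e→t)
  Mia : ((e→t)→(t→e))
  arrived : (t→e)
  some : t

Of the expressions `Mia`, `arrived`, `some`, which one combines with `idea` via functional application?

Mia

Mia — combines: Mia : ((e→t)→(t→e)) takes idea : (e→t) as argument, giving (t→e).
arrived : (t→e) — no; idea wants e, and arrived wants t.
some : t — no; idea wants e, and some wants nothing (atomic).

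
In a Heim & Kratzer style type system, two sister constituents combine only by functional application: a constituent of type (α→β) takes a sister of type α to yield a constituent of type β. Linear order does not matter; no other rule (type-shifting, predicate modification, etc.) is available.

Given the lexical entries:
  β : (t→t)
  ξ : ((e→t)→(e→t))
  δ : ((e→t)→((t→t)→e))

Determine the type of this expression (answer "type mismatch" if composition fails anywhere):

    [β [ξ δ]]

type mismatch

At [ξ δ]: neither ((e→t)→(e→t)) nor ((e→t)→((t→t)→e)) can take the other as argument; the node is ill-typed.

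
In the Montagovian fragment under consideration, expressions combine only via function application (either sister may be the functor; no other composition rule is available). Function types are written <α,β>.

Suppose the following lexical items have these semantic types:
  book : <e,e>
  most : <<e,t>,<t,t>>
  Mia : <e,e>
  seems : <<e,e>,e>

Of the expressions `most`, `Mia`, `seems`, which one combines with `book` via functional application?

seems

most : <<e,t>,<t,t>> — neither side's domain matches the other.
Mia : <e,e> — neither side's domain matches the other.
seems — combines: seems : <<e,e>,e> takes book : <e,e> as argument, giving e.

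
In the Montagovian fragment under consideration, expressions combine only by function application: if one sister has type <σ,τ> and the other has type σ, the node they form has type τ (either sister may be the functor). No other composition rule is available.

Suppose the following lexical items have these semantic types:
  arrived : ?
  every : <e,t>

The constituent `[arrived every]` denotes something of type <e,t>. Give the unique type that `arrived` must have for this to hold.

For [arrived every] to have type <e,t> with every of type <e,t>, arrived must be the function: arrived : <<e,t>,<e,t>>.

<<e,t>,<e,t>>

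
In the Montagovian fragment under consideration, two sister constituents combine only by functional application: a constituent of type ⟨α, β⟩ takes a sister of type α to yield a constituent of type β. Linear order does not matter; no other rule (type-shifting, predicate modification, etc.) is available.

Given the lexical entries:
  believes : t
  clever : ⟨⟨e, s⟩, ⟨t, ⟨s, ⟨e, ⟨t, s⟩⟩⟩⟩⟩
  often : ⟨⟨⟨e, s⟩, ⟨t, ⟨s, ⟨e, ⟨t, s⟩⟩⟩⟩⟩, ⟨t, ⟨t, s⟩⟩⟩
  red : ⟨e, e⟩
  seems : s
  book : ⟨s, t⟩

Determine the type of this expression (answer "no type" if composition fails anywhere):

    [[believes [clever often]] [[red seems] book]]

no type

[clever often]: functor often : ⟨⟨⟨e, s⟩, ⟨t, ⟨s, ⟨e, ⟨t, s⟩⟩⟩⟩⟩, ⟨t, ⟨t, s⟩⟩⟩, argument clever : ⟨⟨e, s⟩, ⟨t, ⟨s, ⟨e, ⟨t, s⟩⟩⟩⟩⟩; result ⟨t, ⟨t, s⟩⟩.
[believes [clever often]]: functor [clever often] : ⟨t, ⟨t, s⟩⟩, argument believes : t; result ⟨t, s⟩.
[red seems]: ⟨e, e⟩ and s cannot combine by function application — type clash.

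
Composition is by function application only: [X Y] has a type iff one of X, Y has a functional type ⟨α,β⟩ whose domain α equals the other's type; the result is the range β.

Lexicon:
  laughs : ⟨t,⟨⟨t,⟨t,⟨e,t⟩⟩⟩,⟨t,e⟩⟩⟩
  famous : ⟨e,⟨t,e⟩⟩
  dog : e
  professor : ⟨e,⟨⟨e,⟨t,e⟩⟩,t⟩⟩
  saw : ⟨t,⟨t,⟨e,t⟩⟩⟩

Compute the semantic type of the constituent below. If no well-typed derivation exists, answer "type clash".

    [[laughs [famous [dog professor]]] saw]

[dog professor]: functor professor : ⟨e,⟨⟨e,⟨t,e⟩⟩,t⟩⟩, argument dog : e; result ⟨⟨e,⟨t,e⟩⟩,t⟩.
[famous [dog professor]]: functor [dog professor] : ⟨⟨e,⟨t,e⟩⟩,t⟩, argument famous : ⟨e,⟨t,e⟩⟩; result t.
[laughs [famous [dog professor]]]: functor laughs : ⟨t,⟨⟨t,⟨t,⟨e,t⟩⟩⟩,⟨t,e⟩⟩⟩, argument [famous [dog professor]] : t; result ⟨⟨t,⟨t,⟨e,t⟩⟩⟩,⟨t,e⟩⟩.
[[laughs [famous [dog professor]]] saw]: functor [laughs [famous [dog professor]]] : ⟨⟨t,⟨t,⟨e,t⟩⟩⟩,⟨t,e⟩⟩, argument saw : ⟨t,⟨t,⟨e,t⟩⟩⟩; result ⟨t,e⟩.

⟨t,e⟩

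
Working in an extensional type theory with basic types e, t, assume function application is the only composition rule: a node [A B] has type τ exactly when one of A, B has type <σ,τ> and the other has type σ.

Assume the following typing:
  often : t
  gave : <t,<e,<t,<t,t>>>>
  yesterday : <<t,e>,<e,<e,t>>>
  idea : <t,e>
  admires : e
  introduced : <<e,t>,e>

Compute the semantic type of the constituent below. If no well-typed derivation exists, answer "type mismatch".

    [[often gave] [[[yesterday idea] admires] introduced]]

At [often gave], gave : <t,<e,<t,<t,t>>>> takes often : t, giving <e,<t,<t,t>>>.
At [yesterday idea], yesterday : <<t,e>,<e,<e,t>>> takes idea : <t,e>, giving <e,<e,t>>.
At [[yesterday idea] admires], [yesterday idea] : <e,<e,t>> takes admires : e, giving <e,t>.
At [[[yesterday idea] admires] introduced], introduced : <<e,t>,e> takes [[yesterday idea] admires] : <e,t>, giving e.
At [[often gave] [[[yesterday idea] admires] introduced]], [often gave] : <e,<t,<t,t>>> takes [[[yesterday idea] admires] introduced] : e, giving <t,<t,t>>.

<t,<t,t>>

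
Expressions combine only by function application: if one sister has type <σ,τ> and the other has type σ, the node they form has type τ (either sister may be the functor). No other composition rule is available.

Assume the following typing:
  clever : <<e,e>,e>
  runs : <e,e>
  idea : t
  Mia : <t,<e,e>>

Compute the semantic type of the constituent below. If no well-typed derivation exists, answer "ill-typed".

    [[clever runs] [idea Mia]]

e

[clever runs] — clever of type <<e,e>,e> combines with runs of type <e,e>: type e.
[idea Mia] — Mia of type <t,<e,e>> combines with idea of type t: type <e,e>.
[[clever runs] [idea Mia]] — [idea Mia] of type <e,e> combines with [clever runs] of type e: type e.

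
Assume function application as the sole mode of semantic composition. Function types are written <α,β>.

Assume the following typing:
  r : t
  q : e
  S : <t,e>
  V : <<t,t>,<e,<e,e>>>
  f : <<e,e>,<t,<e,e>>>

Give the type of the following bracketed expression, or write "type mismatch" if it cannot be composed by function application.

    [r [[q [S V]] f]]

type mismatch

At [S V]: neither <t,e> nor <<t,t>,<e,<e,e>>> can take the other as argument; the node is ill-typed.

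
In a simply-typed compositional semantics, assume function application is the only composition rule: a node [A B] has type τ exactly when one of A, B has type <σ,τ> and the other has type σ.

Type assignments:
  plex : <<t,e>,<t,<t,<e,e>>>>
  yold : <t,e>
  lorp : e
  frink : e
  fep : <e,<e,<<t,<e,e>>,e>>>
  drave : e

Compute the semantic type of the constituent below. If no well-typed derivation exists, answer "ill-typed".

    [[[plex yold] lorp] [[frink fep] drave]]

ill-typed

[plex yold]: <<t,e>,<t,<t,<e,e>>>> applied to <t,e> yields <t,<t,<e,e>>>.
[[plex yold] lorp]: <t,<t,<e,e>>> with e — neither is a function whose domain matches the other; composition fails here.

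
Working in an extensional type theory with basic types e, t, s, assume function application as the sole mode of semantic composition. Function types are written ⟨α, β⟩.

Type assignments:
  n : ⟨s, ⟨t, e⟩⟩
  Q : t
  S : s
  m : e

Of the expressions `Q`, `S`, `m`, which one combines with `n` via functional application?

Q : t — neither side's domain matches the other.
S — combines: n : ⟨s, ⟨t, e⟩⟩ takes S : s as argument, giving ⟨t, e⟩.
m : e — neither side's domain matches the other.

S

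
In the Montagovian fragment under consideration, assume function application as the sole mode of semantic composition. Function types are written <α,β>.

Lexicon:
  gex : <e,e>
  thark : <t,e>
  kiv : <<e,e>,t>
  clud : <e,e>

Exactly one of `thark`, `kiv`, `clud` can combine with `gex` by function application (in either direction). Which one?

thark : <t,e> — neither side's domain matches the other.
kiv — combines: kiv : <<e,e>,t> takes gex : <e,e> as argument, giving t.
clud : <e,e> — neither side's domain matches the other.

kiv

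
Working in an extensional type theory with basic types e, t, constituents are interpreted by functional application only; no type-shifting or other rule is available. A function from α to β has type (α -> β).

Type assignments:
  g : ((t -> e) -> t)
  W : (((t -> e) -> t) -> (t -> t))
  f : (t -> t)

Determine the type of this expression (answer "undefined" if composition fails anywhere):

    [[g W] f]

undefined

[g W]: (((t -> e) -> t) -> (t -> t)) applied to ((t -> e) -> t) yields (t -> t).
[[g W] f]: (t -> t) with (t -> t) — neither is a function whose domain matches the other; composition fails here.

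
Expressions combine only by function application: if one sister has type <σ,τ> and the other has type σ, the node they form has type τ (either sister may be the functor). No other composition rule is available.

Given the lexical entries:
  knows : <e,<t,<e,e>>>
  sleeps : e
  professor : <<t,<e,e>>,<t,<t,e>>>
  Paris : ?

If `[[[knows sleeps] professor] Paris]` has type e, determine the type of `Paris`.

<<t,<t,e>>,e>

[[[knows sleeps] professor] Paris] must have type e. The sister [[knows sleeps] professor] has type <t,<t,e>>; that is not a function onto e, so Paris must be the functor, of type <<t,<t,e>>,e>.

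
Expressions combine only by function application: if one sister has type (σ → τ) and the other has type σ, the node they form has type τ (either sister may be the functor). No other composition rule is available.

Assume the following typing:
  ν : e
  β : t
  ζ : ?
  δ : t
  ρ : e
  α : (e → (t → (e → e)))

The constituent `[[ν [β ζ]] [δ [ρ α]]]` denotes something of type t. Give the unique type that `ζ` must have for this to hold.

(t → (e → ((e → e) → t)))

[[ν [β ζ]] [δ [ρ α]]] is required to be t. [δ [ρ α]] : (e → e) cannot yield t as functor, so [ν [β ζ]] : ((e → e) → t).
[ν [β ζ]] is required to be ((e → e) → t). ν : e cannot yield ((e → e) → t) as functor, so [β ζ] : (e → ((e → e) → t)).
[β ζ] is required to be (e → ((e → e) → t)). β : t cannot yield (e → ((e → e) → t)) as functor, so ζ : (t → (e → ((e → e) → t))).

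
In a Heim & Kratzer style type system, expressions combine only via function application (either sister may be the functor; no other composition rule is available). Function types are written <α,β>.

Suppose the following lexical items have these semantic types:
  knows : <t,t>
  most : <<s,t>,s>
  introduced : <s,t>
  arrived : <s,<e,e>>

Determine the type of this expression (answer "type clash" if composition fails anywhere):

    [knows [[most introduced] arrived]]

[most introduced]: <<s,t>,s> applied to <s,t> yields s.
[[most introduced] arrived]: <s,<e,e>> applied to s yields <e,e>.
[knows [[most introduced] arrived]]: <t,t> with <e,e> — neither is a function whose domain matches the other; composition fails here.

type clash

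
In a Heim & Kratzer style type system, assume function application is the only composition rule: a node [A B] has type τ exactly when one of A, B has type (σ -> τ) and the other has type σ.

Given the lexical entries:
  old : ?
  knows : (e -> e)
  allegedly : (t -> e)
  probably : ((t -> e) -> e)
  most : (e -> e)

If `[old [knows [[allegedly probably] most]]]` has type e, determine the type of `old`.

(e -> e)

For [old [knows [[allegedly probably] most]]] to have type e with [knows [[allegedly probably] most]] of type e, old must be the function: old : (e -> e).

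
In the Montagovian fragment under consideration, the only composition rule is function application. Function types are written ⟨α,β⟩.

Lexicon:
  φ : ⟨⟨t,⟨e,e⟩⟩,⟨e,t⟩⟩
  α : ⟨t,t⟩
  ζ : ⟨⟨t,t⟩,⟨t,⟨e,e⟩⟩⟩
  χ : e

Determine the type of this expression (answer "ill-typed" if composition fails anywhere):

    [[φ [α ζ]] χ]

[α ζ]: ζ is ⟨⟨t,t⟩,⟨t,⟨e,e⟩⟩⟩, α is ⟨t,t⟩; result ⟨t,⟨e,e⟩⟩.
[φ [α ζ]]: φ is ⟨⟨t,⟨e,e⟩⟩,⟨e,t⟩⟩, [α ζ] is ⟨t,⟨e,e⟩⟩; result ⟨e,t⟩.
[[φ [α ζ]] χ]: [φ [α ζ]] is ⟨e,t⟩, χ is e; result t.

t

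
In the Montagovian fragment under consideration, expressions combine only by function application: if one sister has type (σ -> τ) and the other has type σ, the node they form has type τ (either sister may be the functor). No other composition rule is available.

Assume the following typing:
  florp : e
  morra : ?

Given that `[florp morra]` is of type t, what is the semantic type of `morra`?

(e -> t)

At [florp morra] (required: t): florp is e, which is not a function with range t; hence morra is the functor — type (e -> t).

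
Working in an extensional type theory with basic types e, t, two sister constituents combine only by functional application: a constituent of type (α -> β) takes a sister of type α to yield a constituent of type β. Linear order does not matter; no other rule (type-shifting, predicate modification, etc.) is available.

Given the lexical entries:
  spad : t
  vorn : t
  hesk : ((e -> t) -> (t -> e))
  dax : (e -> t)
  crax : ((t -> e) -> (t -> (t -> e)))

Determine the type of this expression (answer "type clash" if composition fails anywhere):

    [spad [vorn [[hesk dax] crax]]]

e

[hesk dax] — hesk of type ((e -> t) -> (t -> e)) combines with dax of type (e -> t): type (t -> e).
[[hesk dax] crax] — crax of type ((t -> e) -> (t -> (t -> e))) combines with [hesk dax] of type (t -> e): type (t -> (t -> e)).
[vorn [[hesk dax] crax]] — [[hesk dax] crax] of type (t -> (t -> e)) combines with vorn of type t: type (t -> e).
[spad [vorn [[hesk dax] crax]]] — [vorn [[hesk dax] crax]] of type (t -> e) combines with spad of type t: type e.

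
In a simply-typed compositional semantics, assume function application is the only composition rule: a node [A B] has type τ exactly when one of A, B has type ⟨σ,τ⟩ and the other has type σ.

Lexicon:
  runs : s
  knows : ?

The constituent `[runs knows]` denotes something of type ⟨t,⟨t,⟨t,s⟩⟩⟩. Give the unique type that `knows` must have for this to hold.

⟨s,⟨t,⟨t,⟨t,s⟩⟩⟩⟩

[runs knows] is required to be ⟨t,⟨t,⟨t,s⟩⟩⟩. runs : s cannot yield ⟨t,⟨t,⟨t,s⟩⟩⟩ as functor, so knows : ⟨s,⟨t,⟨t,⟨t,s⟩⟩⟩⟩.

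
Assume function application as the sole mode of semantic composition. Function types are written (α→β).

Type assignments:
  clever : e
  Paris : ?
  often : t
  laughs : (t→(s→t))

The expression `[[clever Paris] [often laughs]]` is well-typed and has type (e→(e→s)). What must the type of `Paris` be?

[[clever Paris] [often laughs]] is required to be (e→(e→s)). [often laughs] : (s→t) cannot yield (e→(e→s)) as functor, so [clever Paris] : ((s→t)→(e→(e→s))).
[clever Paris] is required to be ((s→t)→(e→(e→s))). clever : e cannot yield ((s→t)→(e→(e→s))) as functor, so Paris : (e→((s→t)→(e→(e→s)))).

(e→((s→t)→(e→(e→s))))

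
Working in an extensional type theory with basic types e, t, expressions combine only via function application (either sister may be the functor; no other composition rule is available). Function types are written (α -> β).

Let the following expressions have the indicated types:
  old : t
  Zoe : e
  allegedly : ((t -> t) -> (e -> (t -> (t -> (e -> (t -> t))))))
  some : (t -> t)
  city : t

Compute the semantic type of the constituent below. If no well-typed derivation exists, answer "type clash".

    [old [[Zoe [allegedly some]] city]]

(e -> (t -> t))

[allegedly some] — allegedly of type ((t -> t) -> (e -> (t -> (t -> (e -> (t -> t)))))) combines with some of type (t -> t): type (e -> (t -> (t -> (e -> (t -> t))))).
[Zoe [allegedly some]] — [allegedly some] of type (e -> (t -> (t -> (e -> (t -> t))))) combines with Zoe of type e: type (t -> (t -> (e -> (t -> t)))).
[[Zoe [allegedly some]] city] — [Zoe [allegedly some]] of type (t -> (t -> (e -> (t -> t)))) combines with city of type t: type (t -> (e -> (t -> t))).
[old [[Zoe [allegedly some]] city]] — [[Zoe [allegedly some]] city] of type (t -> (e -> (t -> t))) combines with old of type t: type (e -> (t -> t)).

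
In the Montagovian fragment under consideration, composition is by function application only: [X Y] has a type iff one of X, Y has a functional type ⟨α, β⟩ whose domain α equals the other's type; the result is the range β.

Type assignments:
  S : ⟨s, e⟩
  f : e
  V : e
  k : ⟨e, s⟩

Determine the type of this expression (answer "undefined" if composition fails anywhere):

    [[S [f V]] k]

[f V]: e with e — neither is a function whose domain matches the other; composition fails here.

undefined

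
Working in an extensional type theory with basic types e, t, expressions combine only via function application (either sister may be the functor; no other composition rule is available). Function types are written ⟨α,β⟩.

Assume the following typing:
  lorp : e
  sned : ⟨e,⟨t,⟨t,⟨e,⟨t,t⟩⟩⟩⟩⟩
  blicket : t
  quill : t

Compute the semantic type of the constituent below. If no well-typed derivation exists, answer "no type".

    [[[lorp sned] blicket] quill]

[lorp sned]: functor sned : ⟨e,⟨t,⟨t,⟨e,⟨t,t⟩⟩⟩⟩⟩, argument lorp : e; result ⟨t,⟨t,⟨e,⟨t,t⟩⟩⟩⟩.
[[lorp sned] blicket]: functor [lorp sned] : ⟨t,⟨t,⟨e,⟨t,t⟩⟩⟩⟩, argument blicket : t; result ⟨t,⟨e,⟨t,t⟩⟩⟩.
[[[lorp sned] blicket] quill]: functor [[lorp sned] blicket] : ⟨t,⟨e,⟨t,t⟩⟩⟩, argument quill : t; result ⟨e,⟨t,t⟩⟩.

⟨e,⟨t,t⟩⟩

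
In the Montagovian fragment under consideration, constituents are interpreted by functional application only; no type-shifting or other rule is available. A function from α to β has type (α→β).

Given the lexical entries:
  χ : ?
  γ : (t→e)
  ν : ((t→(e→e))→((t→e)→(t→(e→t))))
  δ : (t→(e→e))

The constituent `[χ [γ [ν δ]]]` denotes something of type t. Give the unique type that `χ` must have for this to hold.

At [χ [γ [ν δ]]] (required: t): [γ [ν δ]] is (t→(e→t)), which is not a function with range t; hence χ is the functor — type ((t→(e→t))→t).

((t→(e→t))→t)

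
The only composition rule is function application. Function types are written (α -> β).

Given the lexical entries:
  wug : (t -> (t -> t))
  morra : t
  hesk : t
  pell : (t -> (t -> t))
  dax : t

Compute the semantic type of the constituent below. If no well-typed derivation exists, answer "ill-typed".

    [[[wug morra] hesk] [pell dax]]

At [wug morra], wug : (t -> (t -> t)) takes morra : t, giving (t -> t).
At [[wug morra] hesk], [wug morra] : (t -> t) takes hesk : t, giving t.
At [pell dax], pell : (t -> (t -> t)) takes dax : t, giving (t -> t).
At [[[wug morra] hesk] [pell dax]], [pell dax] : (t -> t) takes [[wug morra] hesk] : t, giving t.

t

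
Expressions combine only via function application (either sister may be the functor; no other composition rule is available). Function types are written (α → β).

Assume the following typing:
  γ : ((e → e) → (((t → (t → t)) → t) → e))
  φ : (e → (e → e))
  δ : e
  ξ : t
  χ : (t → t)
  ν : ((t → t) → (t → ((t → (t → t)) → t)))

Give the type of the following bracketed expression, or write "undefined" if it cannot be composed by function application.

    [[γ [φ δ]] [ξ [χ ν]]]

[φ δ]: functor φ : (e → (e → e)), argument δ : e; result (e → e).
[γ [φ δ]]: functor γ : ((e → e) → (((t → (t → t)) → t) → e)), argument [φ δ] : (e → e); result (((t → (t → t)) → t) → e).
[χ ν]: functor ν : ((t → t) → (t → ((t → (t → t)) → t))), argument χ : (t → t); result (t → ((t → (t → t)) → t)).
[ξ [χ ν]]: functor [χ ν] : (t → ((t → (t → t)) → t)), argument ξ : t; result ((t → (t → t)) → t).
[[γ [φ δ]] [ξ [χ ν]]]: functor [γ [φ δ]] : (((t → (t → t)) → t) → e), argument [ξ [χ ν]] : ((t → (t → t)) → t); result e.

e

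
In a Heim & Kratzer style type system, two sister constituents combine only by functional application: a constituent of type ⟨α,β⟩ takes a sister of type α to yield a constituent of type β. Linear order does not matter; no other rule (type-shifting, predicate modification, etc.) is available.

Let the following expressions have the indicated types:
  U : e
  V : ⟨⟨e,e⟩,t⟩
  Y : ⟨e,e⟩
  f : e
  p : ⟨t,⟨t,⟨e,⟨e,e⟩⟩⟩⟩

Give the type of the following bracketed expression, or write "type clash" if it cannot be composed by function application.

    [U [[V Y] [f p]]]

type clash

[V Y]: V is ⟨⟨e,e⟩,t⟩, Y is ⟨e,e⟩; result t.
At [f p]: neither e nor ⟨t,⟨t,⟨e,⟨e,e⟩⟩⟩⟩ can take the other as argument; the node is ill-typed.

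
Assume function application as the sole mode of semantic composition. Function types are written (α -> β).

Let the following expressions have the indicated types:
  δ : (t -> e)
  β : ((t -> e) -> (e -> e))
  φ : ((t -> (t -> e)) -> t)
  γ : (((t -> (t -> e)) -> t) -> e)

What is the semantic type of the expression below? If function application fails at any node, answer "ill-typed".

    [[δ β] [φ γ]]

At [δ β], β : ((t -> e) -> (e -> e)) takes δ : (t -> e), giving (e -> e).
At [φ γ], γ : (((t -> (t -> e)) -> t) -> e) takes φ : ((t -> (t -> e)) -> t), giving e.
At [[δ β] [φ γ]], [δ β] : (e -> e) takes [φ γ] : e, giving e.

e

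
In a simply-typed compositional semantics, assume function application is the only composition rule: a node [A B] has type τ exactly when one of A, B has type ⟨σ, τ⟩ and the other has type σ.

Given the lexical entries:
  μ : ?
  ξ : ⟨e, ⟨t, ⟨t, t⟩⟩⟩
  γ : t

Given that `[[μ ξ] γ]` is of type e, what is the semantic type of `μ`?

⟨⟨e, ⟨t, ⟨t, t⟩⟩⟩, ⟨t, e⟩⟩

[[μ ξ] γ] is required to be e. γ : t cannot yield e as functor, so [μ ξ] : ⟨t, e⟩.
[μ ξ] is required to be ⟨t, e⟩. ξ : ⟨e, ⟨t, ⟨t, t⟩⟩⟩ cannot yield ⟨t, e⟩ as functor, so μ : ⟨⟨e, ⟨t, ⟨t, t⟩⟩⟩, ⟨t, e⟩⟩.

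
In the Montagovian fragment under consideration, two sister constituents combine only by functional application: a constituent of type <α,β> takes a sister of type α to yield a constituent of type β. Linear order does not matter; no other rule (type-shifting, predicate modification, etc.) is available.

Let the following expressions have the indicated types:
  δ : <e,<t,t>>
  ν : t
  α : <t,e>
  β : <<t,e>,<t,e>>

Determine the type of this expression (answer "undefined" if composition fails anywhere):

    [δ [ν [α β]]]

[α β] — β of type <<t,e>,<t,e>> combines with α of type <t,e>: type <t,e>.
[ν [α β]] — [α β] of type <t,e> combines with ν of type t: type e.
[δ [ν [α β]]] — δ of type <e,<t,t>> combines with [ν [α β]] of type e: type <t,t>.

<t,t>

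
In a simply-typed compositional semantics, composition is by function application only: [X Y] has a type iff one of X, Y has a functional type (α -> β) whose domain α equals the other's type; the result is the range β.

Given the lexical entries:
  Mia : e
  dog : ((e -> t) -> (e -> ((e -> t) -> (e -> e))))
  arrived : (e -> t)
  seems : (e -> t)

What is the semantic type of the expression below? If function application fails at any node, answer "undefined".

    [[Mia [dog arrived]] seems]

[dog arrived]: dog is ((e -> t) -> (e -> ((e -> t) -> (e -> e)))), arrived is (e -> t); result (e -> ((e -> t) -> (e -> e))).
[Mia [dog arrived]]: [dog arrived] is (e -> ((e -> t) -> (e -> e))), Mia is e; result ((e -> t) -> (e -> e)).
[[Mia [dog arrived]] seems]: [Mia [dog arrived]] is ((e -> t) -> (e -> e)), seems is (e -> t); result (e -> e).

(e -> e)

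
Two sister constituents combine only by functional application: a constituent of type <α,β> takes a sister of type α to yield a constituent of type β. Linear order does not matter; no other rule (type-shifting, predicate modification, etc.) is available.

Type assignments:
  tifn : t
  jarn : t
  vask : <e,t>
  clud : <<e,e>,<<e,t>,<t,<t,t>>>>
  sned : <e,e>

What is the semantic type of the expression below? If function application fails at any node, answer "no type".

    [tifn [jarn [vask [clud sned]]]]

t

[clud sned]: clud is <<e,e>,<<e,t>,<t,<t,t>>>>, sned is <e,e>; result <<e,t>,<t,<t,t>>>.
[vask [clud sned]]: [clud sned] is <<e,t>,<t,<t,t>>>, vask is <e,t>; result <t,<t,t>>.
[jarn [vask [clud sned]]]: [vask [clud sned]] is <t,<t,t>>, jarn is t; result <t,t>.
[tifn [jarn [vask [clud sned]]]]: [jarn [vask [clud sned]]] is <t,t>, tifn is t; result t.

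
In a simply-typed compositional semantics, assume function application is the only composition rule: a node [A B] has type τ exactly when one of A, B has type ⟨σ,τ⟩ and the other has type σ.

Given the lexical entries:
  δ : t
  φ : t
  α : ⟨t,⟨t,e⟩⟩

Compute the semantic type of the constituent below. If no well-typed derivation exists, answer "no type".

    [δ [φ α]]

e

[φ α] — α of type ⟨t,⟨t,e⟩⟩ combines with φ of type t: type ⟨t,e⟩.
[δ [φ α]] — [φ α] of type ⟨t,e⟩ combines with δ of type t: type e.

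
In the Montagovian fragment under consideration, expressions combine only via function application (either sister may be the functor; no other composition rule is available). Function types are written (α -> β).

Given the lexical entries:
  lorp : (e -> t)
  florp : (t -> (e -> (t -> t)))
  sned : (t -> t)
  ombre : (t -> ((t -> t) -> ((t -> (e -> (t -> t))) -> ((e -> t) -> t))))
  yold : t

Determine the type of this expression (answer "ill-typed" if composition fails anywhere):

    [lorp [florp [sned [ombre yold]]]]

t

[ombre yold] — ombre of type (t -> ((t -> t) -> ((t -> (e -> (t -> t))) -> ((e -> t) -> t)))) combines with yold of type t: type ((t -> t) -> ((t -> (e -> (t -> t))) -> ((e -> t) -> t))).
[sned [ombre yold]] — [ombre yold] of type ((t -> t) -> ((t -> (e -> (t -> t))) -> ((e -> t) -> t))) combines with sned of type (t -> t): type ((t -> (e -> (t -> t))) -> ((e -> t) -> t)).
[florp [sned [ombre yold]]] — [sned [ombre yold]] of type ((t -> (e -> (t -> t))) -> ((e -> t) -> t)) combines with florp of type (t -> (e -> (t -> t))): type ((e -> t) -> t).
[lorp [florp [sned [ombre yold]]]] — [florp [sned [ombre yold]]] of type ((e -> t) -> t) combines with lorp of type (e -> t): type t.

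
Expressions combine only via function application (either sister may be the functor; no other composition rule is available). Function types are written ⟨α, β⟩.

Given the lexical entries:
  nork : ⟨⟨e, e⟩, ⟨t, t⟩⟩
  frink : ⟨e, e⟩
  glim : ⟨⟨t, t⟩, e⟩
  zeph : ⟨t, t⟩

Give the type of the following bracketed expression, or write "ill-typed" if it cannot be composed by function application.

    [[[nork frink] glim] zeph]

ill-typed

[nork frink]: functor nork : ⟨⟨e, e⟩, ⟨t, t⟩⟩, argument frink : ⟨e, e⟩; result ⟨t, t⟩.
[[nork frink] glim]: functor glim : ⟨⟨t, t⟩, e⟩, argument [nork frink] : ⟨t, t⟩; result e.
[[[nork frink] glim] zeph]: e and ⟨t, t⟩ cannot combine by function application — type clash.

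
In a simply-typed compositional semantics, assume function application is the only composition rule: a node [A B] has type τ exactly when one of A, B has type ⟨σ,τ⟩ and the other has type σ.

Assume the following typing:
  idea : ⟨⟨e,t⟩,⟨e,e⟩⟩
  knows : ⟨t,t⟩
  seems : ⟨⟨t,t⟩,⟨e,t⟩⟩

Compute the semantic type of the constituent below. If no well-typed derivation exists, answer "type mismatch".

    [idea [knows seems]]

[knows seems]: functor seems : ⟨⟨t,t⟩,⟨e,t⟩⟩, argument knows : ⟨t,t⟩; result ⟨e,t⟩.
[idea [knows seems]]: functor idea : ⟨⟨e,t⟩,⟨e,e⟩⟩, argument [knows seems] : ⟨e,t⟩; result ⟨e,e⟩.

⟨e,e⟩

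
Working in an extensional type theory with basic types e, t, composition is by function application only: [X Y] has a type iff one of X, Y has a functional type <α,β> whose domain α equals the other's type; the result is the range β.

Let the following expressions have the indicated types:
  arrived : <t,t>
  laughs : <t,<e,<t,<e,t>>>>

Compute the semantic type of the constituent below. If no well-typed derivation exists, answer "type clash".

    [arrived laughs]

type clash

At [arrived laughs]: neither <t,t> nor <t,<e,<t,<e,t>>>> can take the other as argument; the node is ill-typed.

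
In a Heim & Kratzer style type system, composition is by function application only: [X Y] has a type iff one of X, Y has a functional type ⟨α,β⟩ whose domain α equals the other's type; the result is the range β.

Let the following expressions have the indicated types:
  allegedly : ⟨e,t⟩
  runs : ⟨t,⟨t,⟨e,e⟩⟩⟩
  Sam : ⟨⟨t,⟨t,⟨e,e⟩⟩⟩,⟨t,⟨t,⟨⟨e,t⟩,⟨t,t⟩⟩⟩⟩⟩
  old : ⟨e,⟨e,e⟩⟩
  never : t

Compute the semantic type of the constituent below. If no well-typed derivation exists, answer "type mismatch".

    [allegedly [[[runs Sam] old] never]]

At [runs Sam], Sam : ⟨⟨t,⟨t,⟨e,e⟩⟩⟩,⟨t,⟨t,⟨⟨e,t⟩,⟨t,t⟩⟩⟩⟩⟩ takes runs : ⟨t,⟨t,⟨e,e⟩⟩⟩, giving ⟨t,⟨t,⟨⟨e,t⟩,⟨t,t⟩⟩⟩⟩.
At [[runs Sam] old]: neither ⟨t,⟨t,⟨⟨e,t⟩,⟨t,t⟩⟩⟩⟩ nor ⟨e,⟨e,e⟩⟩ can take the other as argument; the node is ill-typed.

type mismatch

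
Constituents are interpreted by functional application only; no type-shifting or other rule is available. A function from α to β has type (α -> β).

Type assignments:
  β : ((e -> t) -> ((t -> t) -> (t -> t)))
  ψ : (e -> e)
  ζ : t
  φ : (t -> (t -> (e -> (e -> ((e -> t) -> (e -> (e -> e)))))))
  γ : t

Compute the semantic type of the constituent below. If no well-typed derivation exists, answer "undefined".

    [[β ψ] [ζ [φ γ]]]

[β ψ]: ((e -> t) -> ((t -> t) -> (t -> t))) with (e -> e) — neither is a function whose domain matches the other; composition fails here.

undefined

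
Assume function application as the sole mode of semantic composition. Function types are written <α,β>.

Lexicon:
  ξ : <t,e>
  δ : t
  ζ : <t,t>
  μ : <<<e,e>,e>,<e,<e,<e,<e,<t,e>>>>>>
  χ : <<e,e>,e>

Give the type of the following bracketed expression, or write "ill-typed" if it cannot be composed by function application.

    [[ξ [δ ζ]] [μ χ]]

[δ ζ]: functor ζ : <t,t>, argument δ : t; result t.
[ξ [δ ζ]]: functor ξ : <t,e>, argument [δ ζ] : t; result e.
[μ χ]: functor μ : <<<e,e>,e>,<e,<e,<e,<e,<t,e>>>>>>, argument χ : <<e,e>,e>; result <e,<e,<e,<e,<t,e>>>>>.
[[ξ [δ ζ]] [μ χ]]: functor [μ χ] : <e,<e,<e,<e,<t,e>>>>>, argument [ξ [δ ζ]] : e; result <e,<e,<e,<t,e>>>>.

<e,<e,<e,<t,e>>>>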